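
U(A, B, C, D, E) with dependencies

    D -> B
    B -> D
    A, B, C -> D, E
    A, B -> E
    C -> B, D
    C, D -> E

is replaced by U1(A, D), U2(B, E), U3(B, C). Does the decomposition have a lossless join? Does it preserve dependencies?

Lossless test (chase): Rows 2 and 3 agree on B; apply B→D and equate their D entries. No row becomes fully distinguished — the join is lossy.
Dependency preservation: the restricted closure of {D} across the fragments never reaches {B}, so D → B cannot be enforced without a join — not preserved.

lossy and not dependency-preserving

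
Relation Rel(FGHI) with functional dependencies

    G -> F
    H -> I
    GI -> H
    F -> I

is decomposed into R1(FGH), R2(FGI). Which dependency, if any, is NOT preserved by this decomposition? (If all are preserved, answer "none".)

H -> I

Check H → I: no single fragment contains all of {HI}, and the restricted closure of {H} across the fragments never reaches {I}.
G → F is preserved.
GI → H is preserved.
F → I is preserved.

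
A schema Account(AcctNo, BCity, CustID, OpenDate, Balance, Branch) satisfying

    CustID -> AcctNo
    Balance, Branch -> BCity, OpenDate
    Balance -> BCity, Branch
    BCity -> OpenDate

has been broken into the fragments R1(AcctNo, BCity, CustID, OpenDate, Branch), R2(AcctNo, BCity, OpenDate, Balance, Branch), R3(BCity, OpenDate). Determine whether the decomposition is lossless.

No

Chase test. Columns are AcctNo, BCity, CustID, OpenDate, Balance, Branch; row i has aⱼ where attribute j ∈ Ri, else bᵢⱼ.
Initial tableau (one row per fragment):
  row 1: a1 a2 a3 a4 b15 a6
  row 2: a1 a2 b23 a4 a5 a6
  row 3: b31 a2 b33 a4 b35 b36
No row becomes fully distinguished — the join is lossy.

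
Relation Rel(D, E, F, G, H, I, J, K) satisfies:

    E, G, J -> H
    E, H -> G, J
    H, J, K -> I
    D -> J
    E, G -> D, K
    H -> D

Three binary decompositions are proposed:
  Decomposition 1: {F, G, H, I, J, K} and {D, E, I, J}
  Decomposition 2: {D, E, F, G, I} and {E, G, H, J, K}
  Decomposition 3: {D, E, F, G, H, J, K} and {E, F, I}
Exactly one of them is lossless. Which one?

Decomposition 2

Decomposition 1: common = {I, J}, closure = {I, J} → lossy.
Decomposition 2: common = {E, G}, closure = {D, E, G, H, I, J, K} → lossless.
Decomposition 3: common = {E, F}, closure = {E, F} → lossy.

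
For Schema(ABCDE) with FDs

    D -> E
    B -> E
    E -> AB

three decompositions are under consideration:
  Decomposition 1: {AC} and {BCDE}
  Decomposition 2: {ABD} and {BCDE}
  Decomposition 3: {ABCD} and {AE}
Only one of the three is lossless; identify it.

Decomposition 1: common = {C}, closure = {C} → lossy.
Decomposition 2: common = {BD}, closure = {ABDE} → lossless.
Decomposition 3: common = {A}, closure = {A} → lossy.

Decomposition 2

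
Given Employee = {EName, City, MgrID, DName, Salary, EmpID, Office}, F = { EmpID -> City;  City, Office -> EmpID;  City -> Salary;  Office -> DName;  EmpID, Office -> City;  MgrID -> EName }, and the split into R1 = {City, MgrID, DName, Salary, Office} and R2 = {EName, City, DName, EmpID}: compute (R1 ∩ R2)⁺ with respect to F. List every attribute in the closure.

R1 ∩ R2 = {City, DName}.
City → Salary applies, adding Salary
Closure: {City, DName, Salary}.

City, DName, Salary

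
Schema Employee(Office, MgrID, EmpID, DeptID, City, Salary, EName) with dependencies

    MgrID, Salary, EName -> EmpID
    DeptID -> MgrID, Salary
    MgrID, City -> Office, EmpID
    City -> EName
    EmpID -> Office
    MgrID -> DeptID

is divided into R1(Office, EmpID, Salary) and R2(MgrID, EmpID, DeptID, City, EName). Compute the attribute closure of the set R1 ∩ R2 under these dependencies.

R1 ∩ R2 = {EmpID}.
EmpID → Office applies, adding Office
Closure: {Office, EmpID}.

Office, EmpID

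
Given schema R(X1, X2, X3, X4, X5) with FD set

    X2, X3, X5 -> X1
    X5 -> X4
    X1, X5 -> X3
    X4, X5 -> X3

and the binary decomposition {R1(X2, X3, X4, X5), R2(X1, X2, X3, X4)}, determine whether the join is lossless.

Common attributes: R1 ∩ R2 = {X2, X3, X4}.
No dependency enlarges {X2, X3, X4}, so (X2, X3, X4)⁺ = {X2, X3, X4}.
The closure contains neither all of R1 = {X2, X3, X4, X5} nor all of R2 = {X1, X2, X3, X4}, so the common attributes are not a superkey of either fragment. The join is lossy.

No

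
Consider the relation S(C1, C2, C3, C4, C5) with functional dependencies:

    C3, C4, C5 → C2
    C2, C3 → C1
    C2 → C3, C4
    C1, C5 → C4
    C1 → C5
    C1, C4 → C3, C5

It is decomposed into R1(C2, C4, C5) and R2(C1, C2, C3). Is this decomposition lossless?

Yes

Common attributes: R1 ∩ R2 = {C2}.
Closure of {C2}: C2 → C3, C4 applies, adding C3, C4; C2, C3 → C1 applies, adding C1; C1 → C5 applies, adding C5. So (C2)⁺ = {C1, C2, C3, C4, C5}.
This closure contains every attribute of R1, so R1 ∩ R2 → R1. The join is lossless.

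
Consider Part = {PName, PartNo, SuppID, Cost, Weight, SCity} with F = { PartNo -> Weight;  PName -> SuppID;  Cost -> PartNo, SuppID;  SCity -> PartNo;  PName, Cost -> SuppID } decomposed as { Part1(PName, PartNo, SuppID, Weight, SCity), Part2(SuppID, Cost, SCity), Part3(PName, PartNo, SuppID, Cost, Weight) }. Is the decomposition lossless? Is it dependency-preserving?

lossy but dependency-preserving

Lossless test (chase): Rows 2 and 3 agree on Cost; apply Cost→PartNo, SuppID and equate their PartNo, SuppID entries. Rows 1 and 2 agree on PartNo; apply PartNo→Weight and equate their Weight entries. No row becomes fully distinguished — the join is lossy.
Dependency preservation: every FD's attributes lie within a single fragment, so each can be enforced locally — preserved.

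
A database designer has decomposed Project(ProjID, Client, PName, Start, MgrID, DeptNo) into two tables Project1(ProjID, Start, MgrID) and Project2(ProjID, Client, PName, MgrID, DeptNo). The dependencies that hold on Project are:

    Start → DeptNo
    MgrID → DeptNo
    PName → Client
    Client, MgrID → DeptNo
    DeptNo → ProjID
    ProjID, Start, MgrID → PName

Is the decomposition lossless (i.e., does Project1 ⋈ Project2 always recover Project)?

No

Common attributes: Project1 ∩ Project2 = {ProjID, MgrID}.
Closure of {ProjID, MgrID}: MgrID → DeptNo applies, adding DeptNo. So (ProjID, MgrID)⁺ = {ProjID, MgrID, DeptNo}.
The closure contains neither all of Project1 = {ProjID, Start, MgrID} nor all of Project2 = {ProjID, Client, PName, MgrID, DeptNo}, so the common attributes are not a superkey of either fragment. The join is lossy.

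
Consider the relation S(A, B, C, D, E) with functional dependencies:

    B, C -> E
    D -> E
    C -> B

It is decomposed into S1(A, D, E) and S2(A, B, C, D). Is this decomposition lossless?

Yes

Common attributes: S1 ∩ S2 = {A, D}.
Closure of {A, D}: D → E applies, adding E. So (A, D)⁺ = {A, D, E}.
This closure contains every attribute of S1, so S1 ∩ S2 → S1. The join is lossless.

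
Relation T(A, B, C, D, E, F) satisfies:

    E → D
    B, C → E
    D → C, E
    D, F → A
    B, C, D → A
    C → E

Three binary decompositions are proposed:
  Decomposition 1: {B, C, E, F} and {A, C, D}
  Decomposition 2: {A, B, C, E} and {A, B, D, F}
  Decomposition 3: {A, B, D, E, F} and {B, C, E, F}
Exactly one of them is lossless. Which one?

Decomposition 3

Decomposition 1: common = {C}, closure = {C, D, E} → lossy.
Decomposition 2: common = {A, B}, closure = {A, B} → lossy.
Decomposition 3: common = {B, E, F}, closure = {A, B, C, D, E, F} → lossless.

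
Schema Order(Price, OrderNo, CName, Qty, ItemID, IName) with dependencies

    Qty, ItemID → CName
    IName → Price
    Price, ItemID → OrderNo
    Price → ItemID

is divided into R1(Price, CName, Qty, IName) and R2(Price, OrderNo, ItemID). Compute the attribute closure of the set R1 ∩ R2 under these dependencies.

R1 ∩ R2 = {Price}.
Price → ItemID applies, adding ItemID
Price, ItemID → OrderNo applies, adding OrderNo
Closure: {Price, OrderNo, ItemID}.

Price, OrderNo, ItemID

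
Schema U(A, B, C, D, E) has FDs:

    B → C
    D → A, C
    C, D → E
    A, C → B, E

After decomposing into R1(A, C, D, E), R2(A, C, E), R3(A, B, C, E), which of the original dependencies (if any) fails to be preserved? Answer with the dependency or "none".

B → C lies within R3.
D → A, C lies within R1.
C, D → E lies within R1.
A, C → B, E lies within R3.
Every dependency is enforceable on the fragments, so the decomposition is dependency-preserving.

none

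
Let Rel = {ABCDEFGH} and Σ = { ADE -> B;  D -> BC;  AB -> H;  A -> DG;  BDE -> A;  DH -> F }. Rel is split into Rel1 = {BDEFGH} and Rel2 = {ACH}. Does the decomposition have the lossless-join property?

No

Common attributes: Rel1 ∩ Rel2 = {H}.
No dependency enlarges {H}, so (H)⁺ = {H}.
The closure contains neither all of Rel1 = {BDEFGH} nor all of Rel2 = {ACH}, so the common attributes are not a superkey of either fragment. The join is lossy.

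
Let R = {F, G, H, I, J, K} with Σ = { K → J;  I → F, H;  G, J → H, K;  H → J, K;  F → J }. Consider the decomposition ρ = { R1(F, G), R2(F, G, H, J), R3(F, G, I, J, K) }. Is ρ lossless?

Yes

Chase test. Columns are F, G, H, I, J, K; row i has aⱼ where attribute j ∈ Ri, else bᵢⱼ.
Initial tableau (one row per fragment):
  row 1: a1 a2 b13 b14 b15 b16
  row 2: a1 a2 a3 b24 a5 b26
  row 3: a1 a2 b33 a4 a5 a6
Rows 2 and 3 agree on G, J; apply G, J→H, K and equate their H, K entries.
Rows 1 and 2 agree on F; apply F→J and equate their J entries.
Rows 1 and 2 agree on G, J; apply G, J→H, K and equate their H, K entries.
Row 3 is now all distinguished symbols — the join is lossless.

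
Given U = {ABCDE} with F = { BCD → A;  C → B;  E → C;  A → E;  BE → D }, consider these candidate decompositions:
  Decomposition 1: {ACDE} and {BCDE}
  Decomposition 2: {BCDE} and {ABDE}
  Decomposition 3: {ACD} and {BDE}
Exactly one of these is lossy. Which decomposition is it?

Decomposition 1: common = {CDE}, closure = {ABCDE} → lossless.
Decomposition 2: common = {BDE}, closure = {ABCDE} → lossless.
Decomposition 3: common = {D}, closure = {D} → lossy.

Decomposition 3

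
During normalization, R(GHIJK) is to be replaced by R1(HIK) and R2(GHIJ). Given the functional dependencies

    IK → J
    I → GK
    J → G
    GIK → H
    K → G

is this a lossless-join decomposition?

Yes

Common attributes: R1 ∩ R2 = {HI}.
Closure of {HI}: I → GK applies, adding GK; IK → J applies, adding J. So (HI)⁺ = {GHIJK}.
This closure contains every attribute of R1, so R1 ∩ R2 → R1. The join is lossless.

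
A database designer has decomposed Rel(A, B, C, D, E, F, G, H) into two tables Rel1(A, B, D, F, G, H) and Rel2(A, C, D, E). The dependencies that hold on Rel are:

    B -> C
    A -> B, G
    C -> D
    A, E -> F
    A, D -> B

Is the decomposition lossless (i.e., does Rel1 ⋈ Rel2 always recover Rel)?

Common attributes: Rel1 ∩ Rel2 = {A, D}.
Closure of {A, D}: A → B, G applies, adding B, G; B → C applies, adding C. So (A, D)⁺ = {A, B, C, D, G}.
The closure contains neither all of Rel1 = {A, B, D, F, G, H} nor all of Rel2 = {A, C, D, E}, so the common attributes are not a superkey of either fragment. The join is lossy.

No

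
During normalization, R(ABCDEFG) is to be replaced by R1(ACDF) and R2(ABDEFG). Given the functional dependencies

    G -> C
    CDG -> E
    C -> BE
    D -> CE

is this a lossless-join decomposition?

Yes

Common attributes: R1 ∩ R2 = {ADF}.
Closure of {ADF}: D → CE applies, adding CE; C → BE applies, adding B. So (ADF)⁺ = {ABCDEF}.
This closure contains every attribute of R1, so R1 ∩ R2 → R1. The join is lossless.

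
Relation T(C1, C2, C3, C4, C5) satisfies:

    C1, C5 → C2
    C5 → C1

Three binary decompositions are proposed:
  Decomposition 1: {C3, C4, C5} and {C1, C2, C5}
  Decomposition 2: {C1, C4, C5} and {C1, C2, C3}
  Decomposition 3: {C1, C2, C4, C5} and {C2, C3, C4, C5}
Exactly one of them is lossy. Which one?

Decomposition 2

Decomposition 1: common = {C5}, closure = {C1, C2, C5} → lossless.
Decomposition 2: common = {C1}, closure = {C1} → lossy.
Decomposition 3: common = {C2, C4, C5}, closure = {C1, C2, C4, C5} → lossless.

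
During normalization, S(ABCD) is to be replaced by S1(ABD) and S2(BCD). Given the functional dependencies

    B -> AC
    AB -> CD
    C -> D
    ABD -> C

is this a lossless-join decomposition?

Yes

Common attributes: S1 ∩ S2 = {BD}.
Closure of {BD}: B → AC applies, adding AC. So (BD)⁺ = {ABCD}.
This closure contains every attribute of S1, so S1 ∩ S2 → S1. The join is lossless.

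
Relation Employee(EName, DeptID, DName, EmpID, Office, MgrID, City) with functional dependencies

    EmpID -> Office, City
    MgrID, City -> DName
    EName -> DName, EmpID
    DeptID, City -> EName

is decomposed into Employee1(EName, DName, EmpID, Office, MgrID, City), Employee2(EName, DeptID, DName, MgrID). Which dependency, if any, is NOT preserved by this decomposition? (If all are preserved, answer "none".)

Check DeptID, City → EName: no single fragment contains all of {EName, DeptID, City}, and the restricted closure of {DeptID, City} across the fragments never reaches {EName}.
EmpID → Office, City is preserved.
MgrID, City → DName is preserved.
EName → DName, EmpID is preserved.

DeptID, City -> EName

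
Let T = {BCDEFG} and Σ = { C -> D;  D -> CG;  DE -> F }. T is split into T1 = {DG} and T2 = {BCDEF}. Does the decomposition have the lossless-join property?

Yes

Common attributes: T1 ∩ T2 = {D}.
Closure of {D}: D → CG applies, adding CG. So (D)⁺ = {CDG}.
This closure contains every attribute of T1, so T1 ∩ T2 → T1. The join is lossless.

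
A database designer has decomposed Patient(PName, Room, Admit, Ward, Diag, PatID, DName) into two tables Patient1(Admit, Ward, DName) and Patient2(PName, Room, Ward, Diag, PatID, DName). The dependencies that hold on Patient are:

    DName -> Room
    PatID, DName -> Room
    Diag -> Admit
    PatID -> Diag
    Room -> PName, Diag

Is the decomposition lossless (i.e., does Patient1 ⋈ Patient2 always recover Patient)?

Yes

Common attributes: Patient1 ∩ Patient2 = {Ward, DName}.
Closure of {Ward, DName}: DName → Room applies, adding Room; Room → PName, Diag applies, adding PName, Diag; Diag → Admit applies, adding Admit. So (Ward, DName)⁺ = {PName, Room, Admit, Ward, Diag, DName}.
This closure contains every attribute of Patient1, so Patient1 ∩ Patient2 → Patient1. The join is lossless.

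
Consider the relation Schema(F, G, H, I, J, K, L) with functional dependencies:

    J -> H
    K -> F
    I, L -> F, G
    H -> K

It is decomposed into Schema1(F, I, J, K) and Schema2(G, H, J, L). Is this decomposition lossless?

No

Common attributes: Schema1 ∩ Schema2 = {J}.
Closure of {J}: J → H applies, adding H; H → K applies, adding K; K → F applies, adding F. So (J)⁺ = {F, H, J, K}.
The closure contains neither all of Schema1 = {F, I, J, K} nor all of Schema2 = {G, H, J, L}, so the common attributes are not a superkey of either fragment. The join is lossy.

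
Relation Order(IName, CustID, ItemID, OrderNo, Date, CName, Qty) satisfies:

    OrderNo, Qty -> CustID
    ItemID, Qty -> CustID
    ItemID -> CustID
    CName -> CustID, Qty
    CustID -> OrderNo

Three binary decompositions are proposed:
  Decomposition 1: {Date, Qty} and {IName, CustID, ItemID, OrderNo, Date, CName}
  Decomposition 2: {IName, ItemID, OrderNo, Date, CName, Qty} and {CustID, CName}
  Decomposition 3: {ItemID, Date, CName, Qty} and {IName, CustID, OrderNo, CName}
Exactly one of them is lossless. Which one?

Decomposition 2

Decomposition 1: common = {Date}, closure = {Date} → lossy.
Decomposition 2: common = {CName}, closure = {CustID, OrderNo, CName, Qty} → lossless.
Decomposition 3: common = {CName}, closure = {CustID, OrderNo, CName, Qty} → lossy.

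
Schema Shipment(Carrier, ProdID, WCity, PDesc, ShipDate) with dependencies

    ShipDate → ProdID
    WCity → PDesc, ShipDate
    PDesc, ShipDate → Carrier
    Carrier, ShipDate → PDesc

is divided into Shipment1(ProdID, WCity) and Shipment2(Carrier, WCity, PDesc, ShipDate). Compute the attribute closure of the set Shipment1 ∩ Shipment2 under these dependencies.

Shipment1 ∩ Shipment2 = {WCity}.
WCity → PDesc, ShipDate applies, adding PDesc, ShipDate
PDesc, ShipDate → Carrier applies, adding Carrier
ShipDate → ProdID applies, adding ProdID
Closure: {Carrier, ProdID, WCity, PDesc, ShipDate}.

Carrier, ProdID, WCity, PDesc, ShipDate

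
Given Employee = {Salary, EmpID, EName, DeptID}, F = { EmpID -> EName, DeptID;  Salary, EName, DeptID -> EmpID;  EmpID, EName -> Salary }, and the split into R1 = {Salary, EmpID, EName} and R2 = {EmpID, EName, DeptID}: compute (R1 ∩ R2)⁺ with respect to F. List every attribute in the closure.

R1 ∩ R2 = {EmpID, EName}.
EmpID → EName, DeptID applies, adding DeptID
EmpID, EName → Salary applies, adding Salary
Closure: {Salary, EmpID, EName, DeptID}.

Salary, EmpID, EName, DeptID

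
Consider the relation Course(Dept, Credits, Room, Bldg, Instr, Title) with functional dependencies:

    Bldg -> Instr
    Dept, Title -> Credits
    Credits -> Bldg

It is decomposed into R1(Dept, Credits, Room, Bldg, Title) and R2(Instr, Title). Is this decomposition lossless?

No

Common attributes: R1 ∩ R2 = {Title}.
No dependency enlarges {Title}, so (Title)⁺ = {Title}.
The closure contains neither all of R1 = {Dept, Credits, Room, Bldg, Title} nor all of R2 = {Instr, Title}, so the common attributes are not a superkey of either fragment. The join is lossy.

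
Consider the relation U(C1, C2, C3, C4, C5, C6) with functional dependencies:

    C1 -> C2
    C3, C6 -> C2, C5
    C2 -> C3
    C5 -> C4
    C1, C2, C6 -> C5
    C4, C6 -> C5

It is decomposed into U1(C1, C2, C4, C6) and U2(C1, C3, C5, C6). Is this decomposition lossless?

Common attributes: U1 ∩ U2 = {C1, C6}.
Closure of {C1, C6}: C1 → C2 applies, adding C2; C2 → C3 applies, adding C3; C1, C2, C6 → C5 applies, adding C5; C5 → C4 applies, adding C4. So (C1, C6)⁺ = {C1, C2, C3, C4, C5, C6}.
This closure contains every attribute of U1, so U1 ∩ U2 → U1. The join is lossless.

Yes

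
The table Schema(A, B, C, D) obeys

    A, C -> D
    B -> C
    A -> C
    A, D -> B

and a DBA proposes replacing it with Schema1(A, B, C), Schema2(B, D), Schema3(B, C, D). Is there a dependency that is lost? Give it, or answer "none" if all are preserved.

Check A, C → D: no single fragment contains all of {A, C, D}, and the restricted closure of {A, C} across the fragments never reaches {D}.
B → C is preserved.
A → C is preserved.
A, D → B is preserved.

A, C -> D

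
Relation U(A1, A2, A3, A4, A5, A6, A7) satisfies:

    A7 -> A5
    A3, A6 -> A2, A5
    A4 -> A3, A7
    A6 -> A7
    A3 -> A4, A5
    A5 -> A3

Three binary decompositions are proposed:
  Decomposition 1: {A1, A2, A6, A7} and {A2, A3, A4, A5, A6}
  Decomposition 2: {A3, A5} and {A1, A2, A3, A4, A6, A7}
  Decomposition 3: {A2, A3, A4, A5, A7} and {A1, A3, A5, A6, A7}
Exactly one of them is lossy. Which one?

Decomposition 3

Decomposition 1: common = {A2, A6}, closure = {A2, A3, A4, A5, A6, A7} → lossless.
Decomposition 2: common = {A3}, closure = {A3, A4, A5, A7} → lossless.
Decomposition 3: common = {A3, A5, A7}, closure = {A3, A4, A5, A7} → lossy.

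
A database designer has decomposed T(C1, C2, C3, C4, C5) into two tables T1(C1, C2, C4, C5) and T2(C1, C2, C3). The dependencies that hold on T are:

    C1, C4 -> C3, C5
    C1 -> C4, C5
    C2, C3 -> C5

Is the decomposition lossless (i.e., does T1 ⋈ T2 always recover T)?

Common attributes: T1 ∩ T2 = {C1, C2}.
Closure of {C1, C2}: C1 → C4, C5 applies, adding C4, C5; C1, C4 → C3, C5 applies, adding C3. So (C1, C2)⁺ = {C1, C2, C3, C4, C5}.
This closure contains every attribute of T1, so T1 ∩ T2 → T1. The join is lossless.

Yes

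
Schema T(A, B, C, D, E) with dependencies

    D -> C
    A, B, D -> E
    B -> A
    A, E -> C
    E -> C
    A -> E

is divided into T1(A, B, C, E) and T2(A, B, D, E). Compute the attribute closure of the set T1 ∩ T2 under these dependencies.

A, B, C, E

T1 ∩ T2 = {A, B, E}.
A, E → C applies, adding C
Closure: {A, B, C, E}.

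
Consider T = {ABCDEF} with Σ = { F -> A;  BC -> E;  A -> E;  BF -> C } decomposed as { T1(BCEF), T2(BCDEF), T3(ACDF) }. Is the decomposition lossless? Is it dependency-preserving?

lossless but not dependency-preserving

Lossless test (chase): Rows 1 and 2 agree on F; apply F→A and equate their A entries. Rows 1 and 3 agree on F; apply F→A and equate their A entries. Rows 1 and 3 agree on A; apply A→E and equate their E entries. Row 2 is now all distinguished symbols — the join is lossless.
Dependency preservation: the restricted closure of {A} across the fragments never reaches {E}, so A → E cannot be enforced without a join — not preserved.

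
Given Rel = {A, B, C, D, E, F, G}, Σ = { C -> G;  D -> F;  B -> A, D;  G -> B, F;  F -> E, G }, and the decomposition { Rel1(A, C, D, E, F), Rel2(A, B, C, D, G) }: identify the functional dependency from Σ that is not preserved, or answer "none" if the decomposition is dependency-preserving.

C → G lies within Rel2.
D → F lies within Rel1.
B → A, D lies within Rel2.
G → B, F: restricted closure across fragments reaches B, F.
F → E, G: restricted closure across fragments reaches E, G.
Every dependency is enforceable on the fragments, so the decomposition is dependency-preserving.

none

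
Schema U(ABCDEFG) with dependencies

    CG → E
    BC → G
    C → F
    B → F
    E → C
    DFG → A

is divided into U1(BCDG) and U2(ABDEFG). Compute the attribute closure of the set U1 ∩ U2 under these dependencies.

U1 ∩ U2 = {BDG}.
B → F applies, adding F
DFG → A applies, adding A
Closure: {ABDFG}.

ABDFG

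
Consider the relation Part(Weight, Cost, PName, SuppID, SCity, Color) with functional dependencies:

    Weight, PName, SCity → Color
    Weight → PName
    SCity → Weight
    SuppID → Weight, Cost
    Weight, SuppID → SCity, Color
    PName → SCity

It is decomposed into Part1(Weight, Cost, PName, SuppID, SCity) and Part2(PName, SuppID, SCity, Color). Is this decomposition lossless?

Common attributes: Part1 ∩ Part2 = {PName, SuppID, SCity}.
Closure of {PName, SuppID, SCity}: SCity → Weight applies, adding Weight; SuppID → Weight, Cost applies, adding Cost; Weight, SuppID → SCity, Color applies, adding Color. So (PName, SuppID, SCity)⁺ = {Weight, Cost, PName, SuppID, SCity, Color}.
This closure contains every attribute of Part1, so Part1 ∩ Part2 → Part1. The join is lossless.

Yes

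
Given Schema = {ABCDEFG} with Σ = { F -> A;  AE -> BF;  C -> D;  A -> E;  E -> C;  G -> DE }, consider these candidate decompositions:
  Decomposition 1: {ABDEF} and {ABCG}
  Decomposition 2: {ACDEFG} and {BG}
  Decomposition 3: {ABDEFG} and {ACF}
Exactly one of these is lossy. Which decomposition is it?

Decomposition 1: common = {AB}, closure = {ABCDEF} → lossless.
Decomposition 2: common = {G}, closure = {CDEG} → lossy.
Decomposition 3: common = {AF}, closure = {ABCDEF} → lossless.

Decomposition 2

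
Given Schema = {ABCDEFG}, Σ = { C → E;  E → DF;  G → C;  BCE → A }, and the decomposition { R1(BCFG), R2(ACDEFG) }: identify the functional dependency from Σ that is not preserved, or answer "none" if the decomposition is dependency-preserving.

Check BCE → A: no single fragment contains all of {ABCE}, and the restricted closure of {BCE} across the fragments never reaches {A}.
C → E is preserved.
E → DF is preserved.
G → C is preserved.

BCE → A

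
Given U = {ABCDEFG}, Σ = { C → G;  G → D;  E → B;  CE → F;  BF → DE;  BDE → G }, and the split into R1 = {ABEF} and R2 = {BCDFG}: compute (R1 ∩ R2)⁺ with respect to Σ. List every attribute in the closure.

R1 ∩ R2 = {BF}.
BF → DE applies, adding DE
BDE → G applies, adding G
Closure: {BDEFG}.

BDEFG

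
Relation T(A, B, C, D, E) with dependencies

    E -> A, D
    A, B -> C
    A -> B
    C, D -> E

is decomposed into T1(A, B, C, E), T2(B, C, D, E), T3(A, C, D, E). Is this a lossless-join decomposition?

Yes

Chase test. Columns are A, B, C, D, E; row i has aⱼ where attribute j ∈ Ti, else bᵢⱼ.
Initial tableau (one row per fragment):
  row 1: a1 a2 a3 b14 a5
  row 2: b21 a2 a3 a4 a5
  row 3: a1 b32 a3 a4 a5
Rows 1 and 2 agree on E; apply E→A, D and equate their A, D entries.
Rows 1 and 3 agree on A; apply A→B and equate their B entries.
Row 1 is now all distinguished symbols — the join is lossless.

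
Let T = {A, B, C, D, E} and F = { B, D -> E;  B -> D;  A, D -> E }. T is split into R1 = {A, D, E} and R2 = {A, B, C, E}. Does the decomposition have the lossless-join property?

Common attributes: R1 ∩ R2 = {A, E}.
No dependency enlarges {A, E}, so (A, E)⁺ = {A, E}.
The closure contains neither all of R1 = {A, D, E} nor all of R2 = {A, B, C, E}, so the common attributes are not a superkey of either fragment. The join is lossy.

No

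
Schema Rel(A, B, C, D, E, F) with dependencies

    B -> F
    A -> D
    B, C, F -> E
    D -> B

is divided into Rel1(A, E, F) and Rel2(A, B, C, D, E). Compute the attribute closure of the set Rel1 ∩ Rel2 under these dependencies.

A, B, D, E, F

Rel1 ∩ Rel2 = {A, E}.
A → D applies, adding D
D → B applies, adding B
B → F applies, adding F
Closure: {A, B, D, E, F}.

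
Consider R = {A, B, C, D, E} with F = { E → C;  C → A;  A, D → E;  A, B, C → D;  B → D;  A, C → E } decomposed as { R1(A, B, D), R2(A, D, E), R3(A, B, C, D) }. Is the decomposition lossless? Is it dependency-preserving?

Lossless test (chase): Rows 1 and 2 agree on A, D; apply A, D→E and equate their E entries. Rows 1 and 3 agree on A, D; apply A, D→E and equate their E entries. Rows 1 and 2 agree on E; apply E→C and equate their C entries. Rows 1 and 3 agree on E; apply E→C and equate their C entries. Row 1 is now all distinguished symbols — the join is lossless.
Dependency preservation: the restricted closure of {E} across the fragments never reaches {C}, so E → C cannot be enforced without a join — not preserved.

lossless but not dependency-preserving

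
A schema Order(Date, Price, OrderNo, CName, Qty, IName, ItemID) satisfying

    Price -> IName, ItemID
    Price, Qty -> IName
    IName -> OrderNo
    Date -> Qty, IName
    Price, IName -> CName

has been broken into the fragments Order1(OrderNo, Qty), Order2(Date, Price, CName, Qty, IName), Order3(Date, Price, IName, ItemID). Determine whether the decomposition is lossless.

No

Chase test. Columns are Date, Price, OrderNo, CName, Qty, IName, ItemID; row i has aⱼ where attribute j ∈ Orderi, else bᵢⱼ.
Initial tableau (one row per fragment):
  row 1: b11 b12 a3 b14 a5 b16 b17
  row 2: a1 a2 b23 a4 a5 a6 b27
  row 3: a1 a2 b33 b34 b35 a6 a7
Rows 2 and 3 agree on Price; apply Price→IName, ItemID and equate their IName, ItemID entries.
Rows 2 and 3 agree on IName; apply IName→OrderNo and equate their OrderNo entries.
Rows 2 and 3 agree on Date; apply Date→Qty, IName and equate their Qty, IName entries.
Rows 2 and 3 agree on Price, IName; apply Price, IName→CName and equate their CName entries.
No row becomes fully distinguished — the join is lossy.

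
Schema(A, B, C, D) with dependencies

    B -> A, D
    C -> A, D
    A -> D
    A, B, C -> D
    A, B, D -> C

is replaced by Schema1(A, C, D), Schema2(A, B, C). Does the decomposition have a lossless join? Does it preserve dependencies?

Lossless test: (A, C)⁺ = {A, C, D}, which contains all of one fragment — lossless.
Dependency preservation: B → A, D; A, B, C → D; A, B, D → C are not contained in any single fragment, but the restricted closure of each left-hand side across the fragments still reaches the right-hand side; the remaining FDs each lie inside some fragment. All dependencies are preserved.

lossless and dependency-preserving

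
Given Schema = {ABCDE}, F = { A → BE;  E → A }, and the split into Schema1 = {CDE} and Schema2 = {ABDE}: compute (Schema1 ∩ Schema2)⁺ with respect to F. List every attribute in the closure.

ABDE

Schema1 ∩ Schema2 = {DE}.
E → A applies, adding A
A → BE applies, adding B
Closure: {ABDE}.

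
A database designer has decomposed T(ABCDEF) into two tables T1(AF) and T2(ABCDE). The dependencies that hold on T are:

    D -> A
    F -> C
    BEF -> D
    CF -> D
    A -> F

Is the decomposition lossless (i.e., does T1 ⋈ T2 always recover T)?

Common attributes: T1 ∩ T2 = {A}.
Closure of {A}: A → F applies, adding F; F → C applies, adding C; CF → D applies, adding D. So (A)⁺ = {ACDF}.
This closure contains every attribute of T1, so T1 ∩ T2 → T1. The join is lossless.

Yes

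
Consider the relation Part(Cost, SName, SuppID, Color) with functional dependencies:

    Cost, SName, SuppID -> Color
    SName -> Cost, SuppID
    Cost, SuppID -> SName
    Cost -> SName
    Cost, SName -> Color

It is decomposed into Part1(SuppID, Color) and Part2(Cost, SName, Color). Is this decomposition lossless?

Common attributes: Part1 ∩ Part2 = {Color}.
No dependency enlarges {Color}, so (Color)⁺ = {Color}.
The closure contains neither all of Part1 = {SuppID, Color} nor all of Part2 = {Cost, SName, Color}, so the common attributes are not a superkey of either fragment. The join is lossy.

No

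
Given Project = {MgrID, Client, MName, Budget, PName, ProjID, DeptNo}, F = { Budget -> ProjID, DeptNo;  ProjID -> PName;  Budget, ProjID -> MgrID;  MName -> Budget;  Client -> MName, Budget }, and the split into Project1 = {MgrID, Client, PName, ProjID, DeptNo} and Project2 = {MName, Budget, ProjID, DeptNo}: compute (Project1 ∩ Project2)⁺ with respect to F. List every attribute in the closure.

Project1 ∩ Project2 = {ProjID, DeptNo}.
ProjID → PName applies, adding PName
Closure: {PName, ProjID, DeptNo}.

PName, ProjID, DeptNo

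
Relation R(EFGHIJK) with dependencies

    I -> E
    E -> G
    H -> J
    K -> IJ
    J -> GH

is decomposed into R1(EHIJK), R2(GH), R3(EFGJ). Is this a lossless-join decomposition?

Chase test. Columns are EFGHIJK; row i has aⱼ where attribute j ∈ Ri, else bᵢⱼ.
Initial tableau (one row per fragment):
  row 1: a1 b12 b13 a4 a5 a6 a7
  row 2: b21 b22 a3 a4 b25 b26 b27
  row 3: a1 a2 a3 b34 b35 a6 b37
Rows 1 and 3 agree on E; apply E→G and equate their G entries.
Rows 1 and 2 agree on H; apply H→J and equate their J entries.
Rows 1 and 3 agree on J; apply J→GH and equate their GH entries.
No row becomes fully distinguished — the join is lossy.

No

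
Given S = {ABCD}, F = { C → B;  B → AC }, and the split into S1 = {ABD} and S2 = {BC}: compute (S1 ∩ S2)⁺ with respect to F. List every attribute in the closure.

S1 ∩ S2 = {B}.
B → AC applies, adding AC
Closure: {ABC}.

ABC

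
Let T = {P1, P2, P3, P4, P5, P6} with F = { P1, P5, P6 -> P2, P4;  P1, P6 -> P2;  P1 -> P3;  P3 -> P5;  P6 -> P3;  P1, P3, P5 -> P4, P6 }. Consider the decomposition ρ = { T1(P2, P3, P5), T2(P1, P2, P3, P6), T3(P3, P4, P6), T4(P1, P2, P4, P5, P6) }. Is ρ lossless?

Yes

Chase test. Columns are P1, P2, P3, P4, P5, P6; row i has aⱼ where attribute j ∈ Ti, else bᵢⱼ.
Initial tableau (one row per fragment):
  row 1: b11 a2 a3 b14 a5 b16
  row 2: a1 a2 a3 b24 b25 a6
  row 3: b31 b32 a3 a4 b35 a6
  row 4: a1 a2 b43 a4 a5 a6
Rows 2 and 4 agree on P1; apply P1→P3 and equate their P3 entries.
Rows 1 and 2 agree on P3; apply P3→P5 and equate their P5 entries.
Rows 1 and 3 agree on P3; apply P3→P5 and equate their P5 entries.
Rows 2 and 4 agree on P1, P3, P5; apply P1, P3, P5→P4, P6 and equate their P4, P6 entries.
Row 2 is now all distinguished symbols — the join is lossless.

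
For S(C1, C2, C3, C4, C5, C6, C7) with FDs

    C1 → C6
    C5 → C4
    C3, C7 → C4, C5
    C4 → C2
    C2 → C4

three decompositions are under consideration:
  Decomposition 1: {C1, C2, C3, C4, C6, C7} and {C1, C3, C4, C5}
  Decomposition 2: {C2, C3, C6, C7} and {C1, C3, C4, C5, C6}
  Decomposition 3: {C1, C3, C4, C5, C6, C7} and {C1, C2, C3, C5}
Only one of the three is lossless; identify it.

Decomposition 1: common = {C1, C3, C4}, closure = {C1, C2, C3, C4, C6} → lossy.
Decomposition 2: common = {C3, C6}, closure = {C3, C6} → lossy.
Decomposition 3: common = {C1, C3, C5}, closure = {C1, C2, C3, C4, C5, C6} → lossless.

Decomposition 3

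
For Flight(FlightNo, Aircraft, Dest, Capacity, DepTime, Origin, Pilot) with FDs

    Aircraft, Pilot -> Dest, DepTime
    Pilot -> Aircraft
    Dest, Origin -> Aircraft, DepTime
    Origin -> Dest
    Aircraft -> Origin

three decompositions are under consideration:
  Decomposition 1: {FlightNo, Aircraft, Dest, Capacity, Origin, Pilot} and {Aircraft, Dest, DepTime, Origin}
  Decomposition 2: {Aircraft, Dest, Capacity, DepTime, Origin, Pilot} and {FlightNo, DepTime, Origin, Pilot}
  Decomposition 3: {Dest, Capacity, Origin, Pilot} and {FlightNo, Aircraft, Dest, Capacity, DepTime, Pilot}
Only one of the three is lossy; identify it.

Decomposition 1: common = {Aircraft, Dest, Origin}, closure = {Aircraft, Dest, DepTime, Origin} → lossless.
Decomposition 2: common = {DepTime, Origin, Pilot}, closure = {Aircraft, Dest, DepTime, Origin, Pilot} → lossy.
Decomposition 3: common = {Dest, Capacity, Pilot}, closure = {Aircraft, Dest, Capacity, DepTime, Origin, Pilot} → lossless.

Decomposition 2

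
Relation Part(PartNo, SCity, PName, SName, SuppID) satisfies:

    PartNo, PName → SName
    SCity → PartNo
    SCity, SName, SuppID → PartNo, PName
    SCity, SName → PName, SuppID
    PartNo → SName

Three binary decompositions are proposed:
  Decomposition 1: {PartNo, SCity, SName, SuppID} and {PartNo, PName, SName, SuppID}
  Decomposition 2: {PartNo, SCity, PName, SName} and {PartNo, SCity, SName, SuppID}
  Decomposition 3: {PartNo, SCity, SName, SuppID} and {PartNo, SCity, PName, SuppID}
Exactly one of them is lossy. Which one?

Decomposition 1: common = {PartNo, SName, SuppID}, closure = {PartNo, SName, SuppID} → lossy.
Decomposition 2: common = {PartNo, SCity, SName}, closure = {PartNo, SCity, PName, SName, SuppID} → lossless.
Decomposition 3: common = {PartNo, SCity, SuppID}, closure = {PartNo, SCity, PName, SName, SuppID} → lossless.

Decomposition 1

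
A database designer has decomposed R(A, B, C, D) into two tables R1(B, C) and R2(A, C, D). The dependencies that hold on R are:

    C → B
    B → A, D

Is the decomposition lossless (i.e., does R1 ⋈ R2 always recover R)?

Common attributes: R1 ∩ R2 = {C}.
Closure of {C}: C → B applies, adding B; B → A, D applies, adding A, D. So (C)⁺ = {A, B, C, D}.
This closure contains every attribute of R1, so R1 ∩ R2 → R1. The join is lossless.

Yes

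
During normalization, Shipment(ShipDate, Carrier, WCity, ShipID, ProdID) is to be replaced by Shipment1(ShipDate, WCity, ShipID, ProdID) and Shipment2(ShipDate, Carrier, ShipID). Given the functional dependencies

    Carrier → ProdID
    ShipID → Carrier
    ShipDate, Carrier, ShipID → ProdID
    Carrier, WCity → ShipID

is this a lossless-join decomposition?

Yes

Common attributes: Shipment1 ∩ Shipment2 = {ShipDate, ShipID}.
Closure of {ShipDate, ShipID}: ShipID → Carrier applies, adding Carrier; ShipDate, Carrier, ShipID → ProdID applies, adding ProdID. So (ShipDate, ShipID)⁺ = {ShipDate, Carrier, ShipID, ProdID}.
This closure contains every attribute of Shipment2, so Shipment1 ∩ Shipment2 → Shipment2. The join is lossless.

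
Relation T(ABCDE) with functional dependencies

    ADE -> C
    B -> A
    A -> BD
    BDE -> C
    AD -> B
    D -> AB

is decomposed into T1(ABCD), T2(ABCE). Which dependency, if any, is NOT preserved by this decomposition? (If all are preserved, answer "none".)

ADE → C: restricted closure across fragments reaches C.
B → A lies within T1.
A → BD lies within T1.
BDE → C: restricted closure across fragments reaches C.
AD → B lies within T1.
D → AB lies within T1.
Every dependency is enforceable on the fragments, so the decomposition is dependency-preserving.

none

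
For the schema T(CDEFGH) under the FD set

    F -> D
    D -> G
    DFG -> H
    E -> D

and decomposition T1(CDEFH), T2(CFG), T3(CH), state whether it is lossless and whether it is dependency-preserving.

lossless but not dependency-preserving

Lossless test (chase): Rows 1 and 2 agree on F; apply F→D and equate their D entries. Rows 1 and 2 agree on D; apply D→G and equate their G entries. Rows 1 and 2 agree on DFG; apply DFG→H and equate their H entries. Row 1 is now all distinguished symbols — the join is lossless.
Dependency preservation: the restricted closure of {D} across the fragments never reaches {G}, so D → G cannot be enforced without a join — not preserved.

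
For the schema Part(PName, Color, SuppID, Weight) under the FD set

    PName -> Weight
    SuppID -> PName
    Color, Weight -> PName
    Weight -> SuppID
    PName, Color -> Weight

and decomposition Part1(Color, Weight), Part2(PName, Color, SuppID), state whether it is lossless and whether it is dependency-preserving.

Lossless test: (Color)⁺ = {Color}, which is a superkey of neither fragment — lossy.
Dependency preservation: the restricted closure of {PName} across the fragments never reaches {Weight}, so PName → Weight cannot be enforced without a join — not preserved.

lossy and not dependency-preserving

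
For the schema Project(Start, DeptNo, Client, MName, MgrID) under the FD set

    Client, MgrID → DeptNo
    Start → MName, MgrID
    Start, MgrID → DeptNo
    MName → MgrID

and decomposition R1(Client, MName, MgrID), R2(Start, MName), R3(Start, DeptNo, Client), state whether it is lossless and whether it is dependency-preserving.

Lossless test (chase): Rows 2 and 3 agree on Start; apply Start→MName, MgrID and equate their MName, MgrID entries. Rows 2 and 3 agree on Start, MgrID; apply Start, MgrID→DeptNo and equate their DeptNo entries. Rows 1 and 2 agree on MName; apply MName→MgrID and equate their MgrID entries. Rows 1 and 3 agree on Client, MgrID; apply Client, MgrID→DeptNo and equate their DeptNo entries. Row 3 is now all distinguished symbols — the join is lossless.
Dependency preservation: the restricted closure of {Client, MgrID} across the fragments never reaches {DeptNo}, so Client, MgrID → DeptNo cannot be enforced without a join — not preserved.

lossless but not dependency-preserving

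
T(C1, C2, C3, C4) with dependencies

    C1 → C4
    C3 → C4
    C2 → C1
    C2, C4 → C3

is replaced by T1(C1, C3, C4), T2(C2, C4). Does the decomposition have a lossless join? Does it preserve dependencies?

lossy and not dependency-preserving

Lossless test: (C4)⁺ = {C4}, which is a superkey of neither fragment — lossy.
Dependency preservation: the restricted closure of {C2} across the fragments never reaches {C1}, so C2 → C1 cannot be enforced without a join — not preserved.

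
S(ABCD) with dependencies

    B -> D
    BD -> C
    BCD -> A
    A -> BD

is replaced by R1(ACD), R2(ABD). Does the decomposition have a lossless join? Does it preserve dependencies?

lossless and dependency-preserving

Lossless test: (AD)⁺ = {ABCD}, which contains all of one fragment — lossless.
Dependency preservation: BD → C; BCD → A are not contained in any single fragment, but the restricted closure of each left-hand side across the fragments still reaches the right-hand side; the remaining FDs each lie inside some fragment. All dependencies are preserved.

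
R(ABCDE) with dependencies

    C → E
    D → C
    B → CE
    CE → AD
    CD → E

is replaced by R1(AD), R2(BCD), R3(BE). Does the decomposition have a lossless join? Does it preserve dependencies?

Lossless test (chase): Rows 1 and 2 agree on D; apply D→C and equate their C entries. Rows 2 and 3 agree on B; apply B→CE and equate their CE entries. Rows 2 and 3 agree on CE; apply CE→AD and equate their AD entries. Rows 1 and 2 agree on CD; apply CD→E and equate their E entries. Rows 1 and 2 agree on CE; apply CE→AD and equate their AD entries. Row 2 is now all distinguished symbols — the join is lossless.
Dependency preservation: the restricted closure of {C} across the fragments never reaches {E}, so C → E cannot be enforced without a join — not preserved.

lossless but not dependency-preserving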